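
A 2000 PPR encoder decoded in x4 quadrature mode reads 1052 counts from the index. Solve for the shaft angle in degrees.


angle = counts * 360 / (PPR*4) = 1052 * 360 / 8000 = 47.3400

47.3400 degrees


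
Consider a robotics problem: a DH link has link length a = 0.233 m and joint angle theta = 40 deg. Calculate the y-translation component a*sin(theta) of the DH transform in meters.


a*sin(theta) = 0.233*sin(40 deg) = 0.1498

0.1498 m


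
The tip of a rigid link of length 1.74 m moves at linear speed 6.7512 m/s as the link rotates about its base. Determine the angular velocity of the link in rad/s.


omega = v / L = 6.7512 / 1.74 = 3.8800

3.8800 rad/s


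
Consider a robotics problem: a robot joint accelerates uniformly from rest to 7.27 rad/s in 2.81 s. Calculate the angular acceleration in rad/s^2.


alpha = delta_omega / t = 7.27 / 2.81 = 2.5872

2.5872 rad/s^2


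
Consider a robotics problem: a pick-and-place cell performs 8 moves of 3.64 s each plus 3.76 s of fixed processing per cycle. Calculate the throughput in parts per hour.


T_cycle = 8*3.64 + 3.76 = 32.8800 s
rate = 3600/T = 109.4891

109.4891 parts/hour


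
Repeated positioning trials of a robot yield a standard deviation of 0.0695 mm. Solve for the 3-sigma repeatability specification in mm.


repeatability = 3*sigma = 3*0.0695 = 0.2085

0.2085 mm


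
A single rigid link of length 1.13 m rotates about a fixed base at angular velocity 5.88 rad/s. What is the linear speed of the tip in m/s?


v = L*omega = 1.13 * 5.88 = 6.6444

6.6444 m/s


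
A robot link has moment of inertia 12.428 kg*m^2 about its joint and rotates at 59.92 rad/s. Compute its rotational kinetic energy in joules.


KE = (1/2)*I*omega^2 = 0.5*12.428*59.92^2 = 22310.7854

22310.7854 J


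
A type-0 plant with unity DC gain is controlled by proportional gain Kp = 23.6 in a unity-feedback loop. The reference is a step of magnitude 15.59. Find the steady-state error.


e_ss = R/(1 + Kp) = 15.59/(1 + 23.6) = 15.59/24.6000 = 0.6337

0.6337


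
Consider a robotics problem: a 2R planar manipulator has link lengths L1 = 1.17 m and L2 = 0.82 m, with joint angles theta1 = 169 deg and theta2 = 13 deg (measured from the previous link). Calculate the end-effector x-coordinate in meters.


x = L1*cos(th1) + L2*cos(th1+th2) = 1.17*cos(169 deg) + 0.82*cos(182 deg) = -1.9680

-1.9680 m


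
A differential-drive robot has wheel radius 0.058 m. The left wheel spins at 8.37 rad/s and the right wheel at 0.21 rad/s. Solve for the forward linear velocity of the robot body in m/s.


v = r*(wR + wL)/2 = 0.058*(0.21 + 8.37)/2 = 0.2488

0.2488 m/s


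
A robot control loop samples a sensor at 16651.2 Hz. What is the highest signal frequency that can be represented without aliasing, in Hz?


f_max = f_s/2 = 16651.2/2 = 8325.6000

8325.6000 Hz


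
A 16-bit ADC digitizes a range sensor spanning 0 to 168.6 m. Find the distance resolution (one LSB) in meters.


res = range / 2^n = 168.6/2^16 = 168.6/65536 = 0.0026

0.0026 m


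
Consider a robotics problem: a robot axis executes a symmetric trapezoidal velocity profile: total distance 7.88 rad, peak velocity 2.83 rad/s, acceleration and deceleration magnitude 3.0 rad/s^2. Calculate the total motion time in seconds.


t_acc = v/a = 2.83/3.0 = 0.943333 s
d_acc = v^2/(2a) = 1.334817 rad (each ramp)
d_cruise = 7.88 - 2*1.334817 = 5.210366 rad
t_cruise = 5.210366/2.83 = 1.841119 s
t_total = 2*0.943333 + 1.841119 = 3.7278

3.7278 s


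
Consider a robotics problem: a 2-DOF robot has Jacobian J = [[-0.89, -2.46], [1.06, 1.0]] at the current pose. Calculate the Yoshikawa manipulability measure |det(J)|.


det(J) = -0.89*1.0 - (-2.46)*(1.06) = 1.7176
|det(J)| = 1.7176

1.7176


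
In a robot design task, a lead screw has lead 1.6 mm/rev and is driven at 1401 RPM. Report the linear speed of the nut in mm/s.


v = lead * (RPM/60) = 1.6*1401/60 = 37.3600

37.3600 mm/s


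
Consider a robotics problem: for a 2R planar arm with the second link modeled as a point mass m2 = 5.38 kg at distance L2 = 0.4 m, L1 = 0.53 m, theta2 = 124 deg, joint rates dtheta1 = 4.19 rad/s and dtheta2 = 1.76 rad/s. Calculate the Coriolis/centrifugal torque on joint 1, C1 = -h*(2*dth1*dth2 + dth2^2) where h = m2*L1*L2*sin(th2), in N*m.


h = m2*L1*L2*sin(th2) = 5.38*0.53*0.4*sin(124 deg) = 0.945567
C1 = -h*(2*4.19*1.76 + 1.76^2) = -0.945567*17.8464 = -16.8750

-16.8750 N*m


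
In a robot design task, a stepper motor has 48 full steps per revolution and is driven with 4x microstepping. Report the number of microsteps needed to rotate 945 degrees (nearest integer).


step_size = 360/(48*4) = 360/192 = 1.875000 deg
n = 945/(360/192) = 945*192/360 = 504

504 steps


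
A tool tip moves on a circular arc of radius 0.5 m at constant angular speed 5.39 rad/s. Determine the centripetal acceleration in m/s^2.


a_c = omega^2 * r = 5.39^2 * 0.5 = 14.5260

14.5260 m/s^2


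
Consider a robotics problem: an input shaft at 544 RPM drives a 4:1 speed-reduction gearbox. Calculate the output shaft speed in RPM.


omega_out = omega_in / N = 544 / 4 = 136.0000

136.0000 RPM


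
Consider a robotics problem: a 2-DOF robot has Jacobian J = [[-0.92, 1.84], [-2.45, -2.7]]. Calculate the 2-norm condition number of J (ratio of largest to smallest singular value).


JJ^T eigenvalues: trace(JJ^T) = 17.5245, det(JJ^T) = det(J)^2 = 48.88806400
s_max^2 = (17.5245 + sqrt(111.55584425))/2 = 14.04325001
s_min^2 = (17.5245 - sqrt(111.55584425))/2 = 3.48124999
kappa = s_max/s_min = sqrt(14.04325001/3.48124999) = 2.0085

2.0085


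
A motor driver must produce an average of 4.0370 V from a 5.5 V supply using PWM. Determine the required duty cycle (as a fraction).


D = V_avg/V_supply = 4.0370/5.5 = 0.7340

0.7340


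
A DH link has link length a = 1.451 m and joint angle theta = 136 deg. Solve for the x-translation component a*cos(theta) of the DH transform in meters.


a*cos(theta) = 1.451*cos(136 deg) = -1.0438

-1.0438 m


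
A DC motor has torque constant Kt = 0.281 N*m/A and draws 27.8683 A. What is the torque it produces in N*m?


tau = Kt * I = 0.281*27.8683 = 7.8310

7.8310 N*m


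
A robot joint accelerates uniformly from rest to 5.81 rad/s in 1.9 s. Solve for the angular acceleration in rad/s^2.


alpha = delta_omega / t = 5.81 / 1.9 = 3.0579

3.0579 rad/s^2


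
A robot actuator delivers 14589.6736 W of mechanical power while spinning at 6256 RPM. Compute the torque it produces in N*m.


omega = 6256 * 2*pi/60 = 655.126788 rad/s
tau = P / omega = 14589.6736 / 655.126788 = 22.2700

22.2700 N*m


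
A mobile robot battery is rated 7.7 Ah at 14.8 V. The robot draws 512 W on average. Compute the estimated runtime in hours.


E = 7.7*14.8 = 113.9600 Wh
t = E/P = 113.9600/512 = 0.2226

0.2226 hours


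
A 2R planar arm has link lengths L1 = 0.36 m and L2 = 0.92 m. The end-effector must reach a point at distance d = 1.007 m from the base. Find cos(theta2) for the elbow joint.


cos(th2) = (d^2 - L1^2 - L2^2)/(2*L1*L2) = (1.007^2 - 0.36^2 - 0.92^2)/(2*0.36*0.92) = 0.0574

0.0574


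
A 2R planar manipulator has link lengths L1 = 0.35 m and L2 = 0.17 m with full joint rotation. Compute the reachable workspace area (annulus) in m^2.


r_max = L1 + L2 = 0.5200, r_min = |L1 - L2| = 0.1800
A = pi*(r_max^2 - r_min^2) = pi*(0.2704 - 0.0324) = 0.7477

0.7477 m^2


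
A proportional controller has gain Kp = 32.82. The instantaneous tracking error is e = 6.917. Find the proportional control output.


u_P = Kp * e = 32.82 * 6.917 = 227.0159

227.0159


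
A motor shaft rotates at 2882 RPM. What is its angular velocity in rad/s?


omega = 2882 * 2*pi/60 = 301.8023

301.8023 rad/s


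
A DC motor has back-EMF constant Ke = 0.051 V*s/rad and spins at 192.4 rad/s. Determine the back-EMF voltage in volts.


V_emf = Ke * omega = 0.051*192.4 = 9.8124

9.8124 V


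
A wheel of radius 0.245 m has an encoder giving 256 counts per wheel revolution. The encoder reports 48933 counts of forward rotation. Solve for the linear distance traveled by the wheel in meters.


revs = 48933/256 = 191.144531
d = revs * 2*pi*r = 191.144531 * 2*pi*0.245 = 294.2441

294.2441 m


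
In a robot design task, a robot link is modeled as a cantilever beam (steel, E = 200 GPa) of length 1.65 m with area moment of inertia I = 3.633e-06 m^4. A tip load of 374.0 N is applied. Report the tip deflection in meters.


delta = F*L^3/(3*E*I) = 374.0*1.65^3/(3*2.000e+11*3.633e-06)
      = 1680.05475/2179800 = 7.7074e-04

7.7074e-04 m


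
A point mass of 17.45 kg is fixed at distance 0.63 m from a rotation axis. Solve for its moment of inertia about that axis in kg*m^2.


I = m*r^2 = 17.45*0.63^2 = 6.9259

6.9259 kg*m^2


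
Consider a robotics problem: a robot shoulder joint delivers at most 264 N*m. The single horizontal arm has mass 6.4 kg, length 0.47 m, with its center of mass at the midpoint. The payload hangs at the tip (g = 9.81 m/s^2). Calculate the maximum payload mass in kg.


tau_arm = m_arm*g*(L/2) = 6.4*9.81*0.47/2 = 14.7542 N*m
tau_payload = tau_max - tau_arm = 264 - 14.7542 = 249.2458
m_payload = tau_payload / (g*L) = 249.2458 / (9.81*0.47) = 54.0581

54.0581 kg


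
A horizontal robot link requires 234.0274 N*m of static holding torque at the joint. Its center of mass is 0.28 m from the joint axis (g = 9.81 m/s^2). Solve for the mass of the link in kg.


m = tau / (g*L) = 234.0274 / (9.81 * 0.28) = 85.2000

85.2000 kg


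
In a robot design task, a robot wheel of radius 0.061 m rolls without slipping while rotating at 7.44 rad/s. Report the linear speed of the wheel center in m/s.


v = omega * r = 7.44 * 0.061 = 0.4538

0.4538 m/s


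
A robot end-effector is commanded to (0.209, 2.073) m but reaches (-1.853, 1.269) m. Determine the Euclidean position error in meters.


dx = -1.853 - (0.209) = -2.0620, dy = 1.269 - (2.073) = -0.8040
err = sqrt(4.251844 + 0.646416) = 2.2132

2.2132 m


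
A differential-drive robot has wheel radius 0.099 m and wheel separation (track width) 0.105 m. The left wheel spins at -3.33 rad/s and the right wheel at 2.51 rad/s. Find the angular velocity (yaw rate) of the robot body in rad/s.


omega = r*(wR - wL)/L = 0.099*(2.51 - (-3.33))/0.105 = 5.5063

5.5063 rad/s


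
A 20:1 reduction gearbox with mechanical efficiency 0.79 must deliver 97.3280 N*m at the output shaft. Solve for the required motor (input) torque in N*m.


tau_in = tau_out / (N * eta) = 97.3280 / (20 * 0.79) = 6.1600

6.1600 N*m


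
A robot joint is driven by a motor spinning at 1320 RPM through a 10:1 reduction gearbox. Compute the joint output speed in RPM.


omega_joint = omega_motor / N = 1320 / 10 = 132.0000

132.0000 RPM


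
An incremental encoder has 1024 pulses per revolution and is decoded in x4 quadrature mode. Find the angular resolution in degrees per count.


resolution = 360 / (PPR * 4) = 360 / 4096 = 0.0879

0.0879 degrees


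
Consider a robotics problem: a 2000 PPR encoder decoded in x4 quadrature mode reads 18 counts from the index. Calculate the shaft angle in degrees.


angle = counts * 360 / (PPR*4) = 18 * 360 / 8000 = 0.8100

0.8100 degrees


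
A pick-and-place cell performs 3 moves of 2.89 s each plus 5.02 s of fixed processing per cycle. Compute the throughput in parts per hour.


T_cycle = 3*2.89 + 5.02 = 13.6900 s
rate = 3600/T = 262.9657

262.9657 parts/hour


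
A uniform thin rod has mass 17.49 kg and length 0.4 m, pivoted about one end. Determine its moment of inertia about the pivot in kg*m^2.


I = (1/3)*m*L^2 = (1/3)*17.49*0.4^2 = 0.9328

0.9328 kg*m^2


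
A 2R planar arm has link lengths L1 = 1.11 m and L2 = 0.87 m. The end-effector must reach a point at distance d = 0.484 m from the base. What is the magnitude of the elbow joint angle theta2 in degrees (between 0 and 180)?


cos(th2) = (d^2 - L1^2 - L2^2)/(2*L1*L2) = (0.484^2 - 1.11^2 - 0.87^2)/(2*1.11*0.87) = -0.90853474
th2 = acos(-0.90853474) = 155.3036 deg

155.3036 degrees


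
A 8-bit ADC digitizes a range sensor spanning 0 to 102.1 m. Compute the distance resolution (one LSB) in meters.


res = range / 2^n = 102.1/2^8 = 102.1/256 = 0.3988

0.3988 m


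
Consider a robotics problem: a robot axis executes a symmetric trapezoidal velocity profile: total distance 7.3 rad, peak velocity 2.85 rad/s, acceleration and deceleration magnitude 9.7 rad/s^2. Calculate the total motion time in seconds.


t_acc = v/a = 2.85/9.7 = 0.293814 s
d_acc = v^2/(2a) = 0.418686 rad (each ramp)
d_cruise = 7.3 - 2*0.418686 = 6.462628 rad
t_cruise = 6.462628/2.85 = 2.267589 s
t_total = 2*0.293814 + 2.267589 = 2.8552

2.8552 s


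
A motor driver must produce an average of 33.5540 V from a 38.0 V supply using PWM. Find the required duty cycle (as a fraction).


D = V_avg/V_supply = 33.5540/38.0 = 0.8830

0.8830


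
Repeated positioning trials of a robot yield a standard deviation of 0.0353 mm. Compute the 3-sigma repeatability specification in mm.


repeatability = 3*sigma = 3*0.0353 = 0.1059

0.1059 mm


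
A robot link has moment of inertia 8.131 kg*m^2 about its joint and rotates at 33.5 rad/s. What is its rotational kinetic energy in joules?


KE = (1/2)*I*omega^2 = 0.5*8.131*33.5^2 = 4562.5074

4562.5074 J


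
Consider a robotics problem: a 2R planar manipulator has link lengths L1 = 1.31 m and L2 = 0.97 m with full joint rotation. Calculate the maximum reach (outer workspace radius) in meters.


r_max = L1 + L2 = 1.31 + 0.97 = 2.2800

2.2800 m


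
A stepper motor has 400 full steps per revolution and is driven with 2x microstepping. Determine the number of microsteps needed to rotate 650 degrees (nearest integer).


step_size = 360/(400*2) = 360/800 = 0.450000 deg
n = 650/(360/800) = 650*800/360 = 1444.4444 -> 1444

1444 steps


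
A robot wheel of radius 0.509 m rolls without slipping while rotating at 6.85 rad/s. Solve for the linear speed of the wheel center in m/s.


v = omega * r = 6.85 * 0.509 = 3.4867

3.4867 m/s


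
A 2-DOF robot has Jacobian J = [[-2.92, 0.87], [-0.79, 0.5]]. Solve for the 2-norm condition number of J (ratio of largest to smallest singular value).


JJ^T eigenvalues: trace(JJ^T) = 10.1574, det(JJ^T) = det(J)^2 = 0.59706529
s_max^2 = (10.1574 + sqrt(100.78451360))/2 = 10.09827452
s_min^2 = (10.1574 - sqrt(100.78451360))/2 = 0.05912548
kappa = s_max/s_min = sqrt(10.09827452/0.05912548) = 13.0688

13.0688


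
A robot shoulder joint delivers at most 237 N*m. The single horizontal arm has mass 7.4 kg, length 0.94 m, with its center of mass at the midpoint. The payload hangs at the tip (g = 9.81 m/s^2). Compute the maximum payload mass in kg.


tau_arm = m_arm*g*(L/2) = 7.4*9.81*0.94/2 = 34.1192 N*m
tau_payload = tau_max - tau_arm = 237 - 34.1192 = 202.8808
m_payload = tau_payload / (g*L) = 202.8808 / (9.81*0.94) = 22.0011

22.0011 kg


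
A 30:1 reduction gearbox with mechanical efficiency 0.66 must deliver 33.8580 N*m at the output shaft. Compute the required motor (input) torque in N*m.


tau_in = tau_out / (N * eta) = 33.8580 / (30 * 0.66) = 1.7100

1.7100 N*m


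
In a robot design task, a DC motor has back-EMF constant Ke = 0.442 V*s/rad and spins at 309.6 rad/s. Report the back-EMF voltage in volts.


V_emf = Ke * omega = 0.442*309.6 = 136.8432

136.8432 V


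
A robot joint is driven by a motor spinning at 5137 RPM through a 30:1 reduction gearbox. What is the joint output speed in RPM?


omega_joint = omega_motor / N = 5137 / 30 = 171.2333

171.2333 RPM


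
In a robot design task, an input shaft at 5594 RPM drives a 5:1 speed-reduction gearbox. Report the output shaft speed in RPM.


omega_out = omega_in / N = 5594 / 5 = 1118.8000

1118.8000 RPM


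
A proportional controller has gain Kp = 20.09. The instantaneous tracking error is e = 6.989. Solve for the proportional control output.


u_P = Kp * e = 20.09 * 6.989 = 140.4090

140.4090


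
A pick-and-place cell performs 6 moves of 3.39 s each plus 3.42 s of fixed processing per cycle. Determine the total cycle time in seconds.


T = 6*3.39 + 3.42 = 23.7600

23.7600 s


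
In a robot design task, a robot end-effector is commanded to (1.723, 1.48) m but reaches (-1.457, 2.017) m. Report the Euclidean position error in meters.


dx = -1.457 - (1.723) = -3.1800, dy = 2.017 - (1.48) = 0.5370
err = sqrt(10.112400 + 0.288369) = 3.2250

3.2250 m


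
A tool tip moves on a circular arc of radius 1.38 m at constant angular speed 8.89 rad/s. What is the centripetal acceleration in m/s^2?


a_c = omega^2 * r = 8.89^2 * 1.38 = 109.0643

109.0643 m/s^2


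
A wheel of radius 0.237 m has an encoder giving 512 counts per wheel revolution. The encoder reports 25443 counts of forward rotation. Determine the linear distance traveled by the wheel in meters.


revs = 25443/512 = 49.693359
d = revs * 2*pi*r = 49.693359 * 2*pi*0.237 = 73.9991

73.9991 m


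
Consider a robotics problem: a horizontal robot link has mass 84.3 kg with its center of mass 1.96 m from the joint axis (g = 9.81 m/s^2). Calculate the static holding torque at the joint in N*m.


tau = m*g*L = 84.3 * 9.81 * 1.96 = 1620.8867

1620.8867 N*m


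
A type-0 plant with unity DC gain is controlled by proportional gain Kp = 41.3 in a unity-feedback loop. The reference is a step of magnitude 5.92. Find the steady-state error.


e_ss = R/(1 + Kp) = 5.92/(1 + 41.3) = 5.92/42.3000 = 0.1400

0.1400


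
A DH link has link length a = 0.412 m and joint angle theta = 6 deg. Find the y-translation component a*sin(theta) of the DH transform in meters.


a*sin(theta) = 0.412*sin(6 deg) = 0.0431

0.0431 m


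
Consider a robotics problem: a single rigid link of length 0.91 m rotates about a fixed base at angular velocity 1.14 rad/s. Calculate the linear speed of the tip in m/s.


v = L*omega = 0.91 * 1.14 = 1.0374

1.0374 m/s


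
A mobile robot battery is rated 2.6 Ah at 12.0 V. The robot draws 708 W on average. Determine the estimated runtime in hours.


E = 2.6*12.0 = 31.2000 Wh
t = E/P = 31.2000/708 = 0.0441

0.0441 hours


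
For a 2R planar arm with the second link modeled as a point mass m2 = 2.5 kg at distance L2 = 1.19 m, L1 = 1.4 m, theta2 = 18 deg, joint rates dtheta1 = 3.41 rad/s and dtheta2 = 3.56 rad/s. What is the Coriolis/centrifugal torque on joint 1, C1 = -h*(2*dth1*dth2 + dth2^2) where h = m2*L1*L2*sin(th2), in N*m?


h = m2*L1*L2*sin(th2) = 2.5*1.4*1.19*sin(18 deg) = 1.287056
C1 = -h*(2*3.41*3.56 + 3.56^2) = -1.287056*36.9528 = -47.5603

-47.5603 N*m


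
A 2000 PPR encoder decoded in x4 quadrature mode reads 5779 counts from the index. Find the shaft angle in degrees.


angle = counts * 360 / (PPR*4) = 5779 * 360 / 8000 = 260.0550

260.0550 degrees


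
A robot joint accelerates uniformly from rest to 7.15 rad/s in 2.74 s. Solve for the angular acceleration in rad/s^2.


alpha = delta_omega / t = 7.15 / 2.74 = 2.6095

2.6095 rad/s^2


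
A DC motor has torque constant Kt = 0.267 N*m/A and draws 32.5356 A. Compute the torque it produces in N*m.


tau = Kt * I = 0.267*32.5356 = 8.6870

8.6870 N*m


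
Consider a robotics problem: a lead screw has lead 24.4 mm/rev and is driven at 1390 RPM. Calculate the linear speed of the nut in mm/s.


v = lead * (RPM/60) = 24.4*1390/60 = 565.2667

565.2667 mm/s


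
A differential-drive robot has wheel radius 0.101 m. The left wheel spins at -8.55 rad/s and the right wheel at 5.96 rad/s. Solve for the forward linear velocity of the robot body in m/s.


v = r*(wR + wL)/2 = 0.101*(5.96 + -8.55)/2 = -0.1308

-0.1308 m/s


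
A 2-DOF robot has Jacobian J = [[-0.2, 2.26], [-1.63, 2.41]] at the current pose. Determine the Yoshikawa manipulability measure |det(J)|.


det(J) = -0.2*2.41 - (2.26)*(-1.63) = 3.2018
|det(J)| = 3.2018

3.2018


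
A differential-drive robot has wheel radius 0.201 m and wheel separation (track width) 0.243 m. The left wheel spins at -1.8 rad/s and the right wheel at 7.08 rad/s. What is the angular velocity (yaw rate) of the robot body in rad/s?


omega = r*(wR - wL)/L = 0.201*(7.08 - (-1.8))/0.243 = 7.3452

7.3452 rad/s


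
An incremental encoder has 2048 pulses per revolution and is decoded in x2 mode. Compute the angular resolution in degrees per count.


resolution = 360 / (PPR * 2) = 360 / 4096 = 0.0879

0.0879 degrees


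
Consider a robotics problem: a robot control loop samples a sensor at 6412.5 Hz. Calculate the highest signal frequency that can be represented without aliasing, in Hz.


f_max = f_s/2 = 6412.5/2 = 3206.2500

3206.2500 Hz


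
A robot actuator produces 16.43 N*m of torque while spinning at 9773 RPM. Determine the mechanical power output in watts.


omega = 9773 * 2*pi/60 = 1023.426167 rad/s
P = tau * omega = 16.43 * 1023.426167 = 16814.8919

16814.8919 W


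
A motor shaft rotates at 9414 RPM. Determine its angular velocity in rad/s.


omega = 9414 * 2*pi/60 = 985.8318

985.8318 rad/s


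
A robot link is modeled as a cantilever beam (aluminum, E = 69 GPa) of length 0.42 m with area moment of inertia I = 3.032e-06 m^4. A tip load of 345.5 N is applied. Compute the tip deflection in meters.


delta = F*L^3/(3*E*I) = 345.5*0.42^3/(3*6.900e+10*3.032e-06)
      = 25.597404/627624 = 4.0785e-05

4.0785e-05 m


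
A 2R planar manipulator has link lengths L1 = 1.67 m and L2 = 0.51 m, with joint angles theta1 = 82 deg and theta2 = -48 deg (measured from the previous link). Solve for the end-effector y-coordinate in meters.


y = L1*sin(th1) + L2*sin(th1+th2) = 1.67*sin(82 deg) + 0.51*sin(34 deg) = 1.9389

1.9389 m


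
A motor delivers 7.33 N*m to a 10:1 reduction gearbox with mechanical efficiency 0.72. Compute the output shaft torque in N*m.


tau_out = tau_in * N * eta = 7.33 * 10 * 0.72 = 52.7760

52.7760 N*m


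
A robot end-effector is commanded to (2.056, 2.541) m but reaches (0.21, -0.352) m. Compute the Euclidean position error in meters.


dx = 0.21 - (2.056) = -1.8460, dy = -0.352 - (2.541) = -2.8930
err = sqrt(3.407716 + 8.369449) = 3.4318

3.4318 m


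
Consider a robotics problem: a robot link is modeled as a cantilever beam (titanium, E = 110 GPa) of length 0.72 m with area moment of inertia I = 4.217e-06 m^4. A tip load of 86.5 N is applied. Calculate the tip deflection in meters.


delta = F*L^3/(3*E*I) = 86.5*0.72^3/(3*1.100e+11*4.217e-06)
      = 32.285952/1391610 = 2.3200e-05

2.3200e-05 m


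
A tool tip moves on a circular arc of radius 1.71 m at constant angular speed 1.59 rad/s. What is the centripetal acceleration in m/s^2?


a_c = omega^2 * r = 1.59^2 * 1.71 = 4.3231

4.3231 m/s^2


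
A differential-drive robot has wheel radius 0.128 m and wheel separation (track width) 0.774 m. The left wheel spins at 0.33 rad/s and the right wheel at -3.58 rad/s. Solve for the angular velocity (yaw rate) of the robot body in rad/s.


omega = r*(wR - wL)/L = 0.128*(-3.58 - (0.33))/0.774 = -0.6466

-0.6466 rad/s


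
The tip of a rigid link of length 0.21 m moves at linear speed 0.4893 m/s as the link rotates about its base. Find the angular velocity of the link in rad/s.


omega = v / L = 0.4893 / 0.21 = 2.3300

2.3300 rad/s


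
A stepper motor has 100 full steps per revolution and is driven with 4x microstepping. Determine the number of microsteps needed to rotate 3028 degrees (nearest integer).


step_size = 360/(100*4) = 360/400 = 0.900000 deg
n = 3028/(360/400) = 3028*400/360 = 3364.4444 -> 3364

3364 steps


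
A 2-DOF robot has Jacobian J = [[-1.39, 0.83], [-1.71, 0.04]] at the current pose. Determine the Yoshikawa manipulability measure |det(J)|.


det(J) = -1.39*0.04 - (0.83)*(-1.71) = 1.3637
|det(J)| = 1.3637

1.3637


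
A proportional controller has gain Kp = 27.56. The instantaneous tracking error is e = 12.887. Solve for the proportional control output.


u_P = Kp * e = 27.56 * 12.887 = 355.1657

355.1657


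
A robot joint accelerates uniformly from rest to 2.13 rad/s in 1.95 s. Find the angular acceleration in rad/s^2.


alpha = delta_omega / t = 2.13 / 1.95 = 1.0923

1.0923 rad/s^2


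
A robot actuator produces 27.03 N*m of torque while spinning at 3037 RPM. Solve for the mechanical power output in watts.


omega = 3037 * 2*pi/60 = 318.033896 rad/s
P = tau * omega = 27.03 * 318.033896 = 8596.4562

8596.4562 W


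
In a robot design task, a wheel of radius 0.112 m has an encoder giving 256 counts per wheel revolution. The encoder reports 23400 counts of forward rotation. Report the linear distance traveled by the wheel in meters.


revs = 23400/256 = 91.406250
d = revs * 2*pi*r = 91.406250 * 2*pi*0.112 = 64.3241

64.3241 m


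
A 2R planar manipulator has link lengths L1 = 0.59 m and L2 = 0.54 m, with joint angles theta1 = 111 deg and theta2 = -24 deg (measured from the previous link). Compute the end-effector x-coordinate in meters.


x = L1*cos(th1) + L2*cos(th1+th2) = 0.59*cos(111 deg) + 0.54*cos(87 deg) = -0.1832

-0.1832 m


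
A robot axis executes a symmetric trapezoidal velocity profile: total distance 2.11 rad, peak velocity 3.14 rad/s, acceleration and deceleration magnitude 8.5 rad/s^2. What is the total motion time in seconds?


t_acc = v/a = 3.14/8.5 = 0.369412 s
d_acc = v^2/(2a) = 0.579976 rad (each ramp)
d_cruise = 2.11 - 2*0.579976 = 0.950048 rad
t_cruise = 0.950048/3.14 = 0.302563 s
t_total = 2*0.369412 + 0.302563 = 1.0414

1.0414 s


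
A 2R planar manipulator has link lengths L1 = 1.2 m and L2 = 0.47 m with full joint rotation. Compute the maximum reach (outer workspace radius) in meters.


r_max = L1 + L2 = 1.2 + 0.47 = 1.6700

1.6700 m


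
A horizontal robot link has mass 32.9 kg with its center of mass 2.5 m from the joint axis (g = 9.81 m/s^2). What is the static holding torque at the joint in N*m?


tau = m*g*L = 32.9 * 9.81 * 2.5 = 806.8725

806.8725 N*m


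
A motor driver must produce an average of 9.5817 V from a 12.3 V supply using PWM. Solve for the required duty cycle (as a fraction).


D = V_avg/V_supply = 9.5817/12.3 = 0.7790

0.7790


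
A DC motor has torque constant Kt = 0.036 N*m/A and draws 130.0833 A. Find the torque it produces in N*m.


tau = Kt * I = 0.036*130.0833 = 4.6830

4.6830 N*m


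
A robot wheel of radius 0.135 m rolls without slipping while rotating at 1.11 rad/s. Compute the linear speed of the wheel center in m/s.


v = omega * r = 1.11 * 0.135 = 0.1499

0.1499 m/s


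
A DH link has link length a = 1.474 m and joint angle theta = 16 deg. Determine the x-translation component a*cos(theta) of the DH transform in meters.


a*cos(theta) = 1.474*cos(16 deg) = 1.4169

1.4169 m


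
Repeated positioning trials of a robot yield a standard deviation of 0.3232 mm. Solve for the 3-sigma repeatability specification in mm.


repeatability = 3*sigma = 3*0.3232 = 0.9696

0.9696 mm


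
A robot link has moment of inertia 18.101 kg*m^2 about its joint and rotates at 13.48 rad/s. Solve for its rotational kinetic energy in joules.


KE = (1/2)*I*omega^2 = 0.5*18.101*13.48^2 = 1644.5700

1644.5700 J


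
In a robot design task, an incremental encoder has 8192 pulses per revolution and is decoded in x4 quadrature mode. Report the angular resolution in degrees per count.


resolution = 360 / (PPR * 4) = 360 / 32768 = 0.0110

0.0110 degrees


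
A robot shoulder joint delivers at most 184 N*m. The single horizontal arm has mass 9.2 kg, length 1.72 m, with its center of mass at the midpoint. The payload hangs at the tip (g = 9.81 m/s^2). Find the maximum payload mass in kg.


tau_arm = m_arm*g*(L/2) = 9.2*9.81*1.72/2 = 77.6167 N*m
tau_payload = tau_max - tau_arm = 184 - 77.6167 = 106.3833
m_payload = tau_payload / (g*L) = 106.3833 / (9.81*1.72) = 6.3049

6.3049 kg


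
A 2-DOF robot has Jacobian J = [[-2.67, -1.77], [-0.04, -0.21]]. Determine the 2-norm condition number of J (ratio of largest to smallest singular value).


JJ^T eigenvalues: trace(JJ^T) = 10.3075, det(JJ^T) = det(J)^2 = 0.24000201
s_max^2 = (10.3075 + sqrt(105.28454821))/2 = 10.28416295
s_min^2 = (10.3075 - sqrt(105.28454821))/2 = 0.02333705
kappa = s_max/s_min = sqrt(10.28416295/0.02333705) = 20.9924

20.9924


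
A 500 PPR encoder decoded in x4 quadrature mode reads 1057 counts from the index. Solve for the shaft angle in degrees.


angle = counts * 360 / (PPR*4) = 1057 * 360 / 2000 = 190.2600

190.2600 degrees


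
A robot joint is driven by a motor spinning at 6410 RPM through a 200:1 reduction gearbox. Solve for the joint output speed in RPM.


omega_joint = omega_motor / N = 6410 / 200 = 32.0500

32.0500 RPM


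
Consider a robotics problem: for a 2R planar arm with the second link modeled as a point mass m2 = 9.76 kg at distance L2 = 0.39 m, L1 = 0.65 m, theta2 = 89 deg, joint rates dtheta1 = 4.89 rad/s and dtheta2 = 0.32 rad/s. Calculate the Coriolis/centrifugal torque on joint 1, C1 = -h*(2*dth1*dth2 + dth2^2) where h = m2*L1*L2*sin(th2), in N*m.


h = m2*L1*L2*sin(th2) = 9.76*0.65*0.39*sin(89 deg) = 2.473783
C1 = -h*(2*4.89*0.32 + 0.32^2) = -2.473783*3.2320 = -7.9953

-7.9953 N*m


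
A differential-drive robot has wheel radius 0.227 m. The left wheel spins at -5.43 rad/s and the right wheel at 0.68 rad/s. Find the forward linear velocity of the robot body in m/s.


v = r*(wR + wL)/2 = 0.227*(0.68 + -5.43)/2 = -0.5391

-0.5391 m/s


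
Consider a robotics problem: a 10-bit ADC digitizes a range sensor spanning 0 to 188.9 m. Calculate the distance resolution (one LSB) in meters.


res = range / 2^n = 188.9/2^10 = 188.9/1024 = 0.1845

0.1845 m


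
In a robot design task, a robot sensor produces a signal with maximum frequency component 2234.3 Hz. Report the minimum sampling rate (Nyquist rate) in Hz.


f_s,min = 2*f_max = 2*2234.3 = 4468.6000

4468.6000 Hz


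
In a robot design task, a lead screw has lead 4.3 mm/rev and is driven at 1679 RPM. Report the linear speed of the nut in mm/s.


v = lead * (RPM/60) = 4.3*1679/60 = 120.3283

120.3283 mm/s


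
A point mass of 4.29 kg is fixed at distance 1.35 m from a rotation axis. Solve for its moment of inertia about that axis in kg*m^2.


I = m*r^2 = 4.29*1.35^2 = 7.8185

7.8185 kg*m^2


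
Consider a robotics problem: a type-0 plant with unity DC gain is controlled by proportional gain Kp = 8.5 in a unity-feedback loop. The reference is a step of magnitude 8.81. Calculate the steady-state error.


e_ss = R/(1 + Kp) = 8.81/(1 + 8.5) = 8.81/9.5000 = 0.9274

0.9274


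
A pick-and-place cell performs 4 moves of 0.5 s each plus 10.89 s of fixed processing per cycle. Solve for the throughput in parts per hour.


T_cycle = 4*0.5 + 10.89 = 12.8900 s
rate = 3600/T = 279.2863

279.2863 parts/hour


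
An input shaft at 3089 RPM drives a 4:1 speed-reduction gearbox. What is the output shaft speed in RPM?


omega_out = omega_in / N = 3089 / 4 = 772.2500

772.2500 RPM


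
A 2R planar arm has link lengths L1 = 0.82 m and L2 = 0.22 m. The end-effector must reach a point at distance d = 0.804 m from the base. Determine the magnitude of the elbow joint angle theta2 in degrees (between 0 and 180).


cos(th2) = (d^2 - L1^2 - L2^2)/(2*L1*L2) = (0.804^2 - 0.82^2 - 0.22^2)/(2*0.82*0.22) = -0.20616408
th2 = acos(-0.20616408) = 101.8977 deg

101.8977 degrees


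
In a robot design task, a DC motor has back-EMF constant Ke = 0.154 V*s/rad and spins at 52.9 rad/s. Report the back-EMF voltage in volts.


V_emf = Ke * omega = 0.154*52.9 = 8.1466

8.1466 V


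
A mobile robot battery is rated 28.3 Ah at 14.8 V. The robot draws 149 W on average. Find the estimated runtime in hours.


E = 28.3*14.8 = 418.8400 Wh
t = E/P = 418.8400/149 = 2.8110

2.8110 hours


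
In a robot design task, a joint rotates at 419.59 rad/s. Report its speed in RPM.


RPM = 419.59 * 60/(2*pi) = 4006.7894

4006.7894 RPM


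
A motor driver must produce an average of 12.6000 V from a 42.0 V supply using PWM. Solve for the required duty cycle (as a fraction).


D = V_avg/V_supply = 12.6000/42.0 = 0.3000

0.3000


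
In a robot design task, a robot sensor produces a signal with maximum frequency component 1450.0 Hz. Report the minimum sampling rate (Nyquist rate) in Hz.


f_s,min = 2*f_max = 2*1450.0 = 2900.0000

2900.0000 Hz


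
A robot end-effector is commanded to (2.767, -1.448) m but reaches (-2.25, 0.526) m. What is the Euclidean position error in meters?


dx = -2.25 - (2.767) = -5.0170, dy = 0.526 - (-1.448) = 1.9740
err = sqrt(25.170289 + 3.896676) = 5.3914

5.3914 m


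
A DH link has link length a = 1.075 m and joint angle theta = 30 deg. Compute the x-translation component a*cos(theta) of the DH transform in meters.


a*cos(theta) = 1.075*cos(30 deg) = 0.9310

0.9310 m


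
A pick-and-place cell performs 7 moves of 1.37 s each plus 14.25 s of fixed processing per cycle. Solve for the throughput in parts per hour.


T_cycle = 7*1.37 + 14.25 = 23.8400 s
rate = 3600/T = 151.0067

151.0067 parts/hour


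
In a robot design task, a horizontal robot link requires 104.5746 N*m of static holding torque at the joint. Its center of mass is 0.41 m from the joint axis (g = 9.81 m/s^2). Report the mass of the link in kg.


m = tau / (g*L) = 104.5746 / (9.81 * 0.41) = 26.0000

26.0000 kg


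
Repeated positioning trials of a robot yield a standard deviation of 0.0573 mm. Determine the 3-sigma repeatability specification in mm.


repeatability = 3*sigma = 3*0.0573 = 0.1719

0.1719 mm


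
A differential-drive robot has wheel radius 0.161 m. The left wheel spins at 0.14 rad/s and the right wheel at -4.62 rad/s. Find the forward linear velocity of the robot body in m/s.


v = r*(wR + wL)/2 = 0.161*(-4.62 + 0.14)/2 = -0.3606

-0.3606 m/s


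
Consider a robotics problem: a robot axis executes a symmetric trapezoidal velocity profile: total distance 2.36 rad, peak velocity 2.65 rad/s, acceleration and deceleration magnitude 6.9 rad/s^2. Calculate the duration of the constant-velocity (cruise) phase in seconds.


t_acc = v/a = 0.384058 s, d_acc = v^2/(2a) = 0.508877 rad each
d_cruise = 2.36 - 2*0.508877 = 1.342246 rad
t_cruise = d_cruise/v = 1.342246/2.65 = 0.5065

0.5065 s


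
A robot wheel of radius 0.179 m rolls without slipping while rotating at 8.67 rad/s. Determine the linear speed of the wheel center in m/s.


v = omega * r = 8.67 * 0.179 = 1.5519

1.5519 m/s


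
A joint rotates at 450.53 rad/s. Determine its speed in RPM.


RPM = 450.53 * 60/(2*pi) = 4302.2446

4302.2446 RPM


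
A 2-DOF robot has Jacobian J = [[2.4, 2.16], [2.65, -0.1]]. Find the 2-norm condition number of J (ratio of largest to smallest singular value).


JJ^T eigenvalues: trace(JJ^T) = 17.4581, det(JJ^T) = det(J)^2 = 35.56929600
s_max^2 = (17.4581 + sqrt(162.50807161))/2 = 15.10298269
s_min^2 = (17.4581 - sqrt(162.50807161))/2 = 2.35511731
kappa = s_max/s_min = sqrt(15.10298269/2.35511731) = 2.5324

2.5324


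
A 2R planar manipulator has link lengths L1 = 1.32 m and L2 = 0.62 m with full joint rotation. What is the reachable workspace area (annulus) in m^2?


r_max = L1 + L2 = 1.9400, r_min = |L1 - L2| = 0.7000
A = pi*(r_max^2 - r_min^2) = pi*(3.7636 - 0.4900) = 10.2843

10.2843 m^2


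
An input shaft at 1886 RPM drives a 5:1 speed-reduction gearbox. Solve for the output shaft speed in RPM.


omega_out = omega_in / N = 1886 / 5 = 377.2000

377.2000 RPM


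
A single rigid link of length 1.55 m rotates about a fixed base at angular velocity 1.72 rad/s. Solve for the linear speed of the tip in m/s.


v = L*omega = 1.55 * 1.72 = 2.6660

2.6660 m/s


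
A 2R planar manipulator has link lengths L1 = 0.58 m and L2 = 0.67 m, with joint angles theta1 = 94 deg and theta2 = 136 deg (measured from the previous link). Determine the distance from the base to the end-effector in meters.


x = L1*cos(th1) + L2*cos(th1+th2) = -0.471126
y = L1*sin(th1) + L2*sin(th1+th2) = 0.065337
d = sqrt(x^2 + y^2) = sqrt(0.221960 + 0.004269) = 0.4756

0.4756 m


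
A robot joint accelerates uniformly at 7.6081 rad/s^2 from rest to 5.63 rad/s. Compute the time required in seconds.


t = delta_omega / alpha = 5.63 / 7.6081 = 0.7400

0.7400 s


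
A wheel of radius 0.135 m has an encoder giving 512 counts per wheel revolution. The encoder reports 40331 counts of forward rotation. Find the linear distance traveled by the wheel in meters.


revs = 40331/512 = 78.771484
d = revs * 2*pi*r = 78.771484 * 2*pi*0.135 = 66.8163

66.8163 m


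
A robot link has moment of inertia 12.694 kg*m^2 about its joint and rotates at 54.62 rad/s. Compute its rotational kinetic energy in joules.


KE = (1/2)*I*omega^2 = 0.5*12.694*54.62^2 = 18935.2869

18935.2869 J


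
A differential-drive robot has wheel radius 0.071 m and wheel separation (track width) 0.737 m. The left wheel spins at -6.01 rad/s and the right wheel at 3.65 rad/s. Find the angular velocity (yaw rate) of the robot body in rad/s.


omega = r*(wR - wL)/L = 0.071*(3.65 - (-6.01))/0.737 = 0.9306

0.9306 rad/s


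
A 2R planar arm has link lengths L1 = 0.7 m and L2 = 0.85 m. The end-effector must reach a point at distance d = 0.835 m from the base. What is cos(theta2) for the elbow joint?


cos(th2) = (d^2 - L1^2 - L2^2)/(2*L1*L2) = (0.835^2 - 0.7^2 - 0.85^2)/(2*0.7*0.85) = -0.4330

-0.4330


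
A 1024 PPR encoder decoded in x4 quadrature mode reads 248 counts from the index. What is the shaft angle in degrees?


angle = counts * 360 / (PPR*4) = 248 * 360 / 4096 = 21.7969

21.7969 degrees


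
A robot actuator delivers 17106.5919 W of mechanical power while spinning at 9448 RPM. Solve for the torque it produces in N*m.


omega = 9448 * 2*pi/60 = 989.392246 rad/s
tau = P / omega = 17106.5919 / 989.392246 = 17.2900

17.2900 N*m


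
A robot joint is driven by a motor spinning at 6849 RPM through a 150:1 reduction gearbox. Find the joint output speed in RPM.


omega_joint = omega_motor / N = 6849 / 150 = 45.6600

45.6600 RPM


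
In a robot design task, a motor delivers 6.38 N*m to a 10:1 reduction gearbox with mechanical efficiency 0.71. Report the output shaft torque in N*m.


tau_out = tau_in * N * eta = 6.38 * 10 * 0.71 = 45.2980

45.2980 N*m


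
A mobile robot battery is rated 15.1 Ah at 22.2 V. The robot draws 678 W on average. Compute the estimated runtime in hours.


E = 15.1*22.2 = 335.2200 Wh
t = E/P = 335.2200/678 = 0.4944

0.4944 hours


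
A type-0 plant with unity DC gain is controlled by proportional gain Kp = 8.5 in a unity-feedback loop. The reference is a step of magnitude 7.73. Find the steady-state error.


e_ss = R/(1 + Kp) = 7.73/(1 + 8.5) = 7.73/9.5000 = 0.8137

0.8137


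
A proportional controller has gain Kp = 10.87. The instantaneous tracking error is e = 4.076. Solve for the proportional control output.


u_P = Kp * e = 10.87 * 4.076 = 44.3061

44.3061


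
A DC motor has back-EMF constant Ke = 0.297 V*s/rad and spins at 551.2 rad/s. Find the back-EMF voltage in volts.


V_emf = Ke * omega = 0.297*551.2 = 163.7064

163.7064 V


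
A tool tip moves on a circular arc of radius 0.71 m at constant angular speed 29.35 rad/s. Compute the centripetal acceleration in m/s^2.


a_c = omega^2 * r = 29.35^2 * 0.71 = 611.6100

611.6100 m/s^2


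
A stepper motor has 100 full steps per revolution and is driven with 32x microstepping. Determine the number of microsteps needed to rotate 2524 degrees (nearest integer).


step_size = 360/(100*32) = 360/3200 = 0.112500 deg
n = 2524/(360/3200) = 2524*3200/360 = 22435.5556 -> 22436

22436 steps


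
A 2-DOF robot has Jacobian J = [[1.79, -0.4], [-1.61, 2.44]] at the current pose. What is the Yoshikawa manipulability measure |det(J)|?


det(J) = 1.79*2.44 - (-0.4)*(-1.61) = 3.7236
|det(J)| = 3.7236

3.7236
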